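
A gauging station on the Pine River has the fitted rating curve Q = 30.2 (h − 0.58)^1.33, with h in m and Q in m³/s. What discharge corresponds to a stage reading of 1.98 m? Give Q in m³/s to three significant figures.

Q = 30.2 × (1.98 − 0.58)^1.33 = 30.2 × 1.4^1.33 = 47.25 m³/s

47.2 m³/s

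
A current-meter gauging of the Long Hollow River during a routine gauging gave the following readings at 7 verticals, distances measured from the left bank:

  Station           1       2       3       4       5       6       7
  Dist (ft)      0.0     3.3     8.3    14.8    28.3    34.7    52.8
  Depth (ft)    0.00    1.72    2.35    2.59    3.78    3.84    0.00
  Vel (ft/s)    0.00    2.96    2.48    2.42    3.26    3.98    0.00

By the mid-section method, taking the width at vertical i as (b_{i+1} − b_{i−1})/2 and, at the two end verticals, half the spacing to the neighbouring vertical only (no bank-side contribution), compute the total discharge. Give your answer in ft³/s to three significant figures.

427 ft³/s

w_2 = (8.3 − 0.0)/2 = 4.15 ft; q_2 = 2.96 × 1.72 × 4.15 = 21.13 ft³/s
w_3 = (14.8 − 3.3)/2 = 5.75 ft; q_3 = 2.48 × 2.35 × 5.75 = 33.51 ft³/s
w_4 = (28.3 − 8.3)/2 = 10 ft; q_4 = 2.42 × 2.59 × 10 = 62.68 ft³/s
w_5 = (34.7 − 14.8)/2 = 9.95 ft; q_5 = 3.26 × 3.78 × 9.95 = 122.6 ft³/s
w_6 = (52.8 − 28.3)/2 = 12.25 ft; q_6 = 3.98 × 3.84 × 12.25 = 187.2 ft³/s
Stations 1, 7 contribute zero (depth or velocity is 0).
Q = Σ qᵢ = 427.1 ft³/s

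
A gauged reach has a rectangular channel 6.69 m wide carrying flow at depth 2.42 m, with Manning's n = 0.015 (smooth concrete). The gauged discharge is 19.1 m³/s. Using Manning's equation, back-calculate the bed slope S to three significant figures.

0.000199

A = b·y = 6.69 × 2.42 = 16.19 m²
P = b + 2y = 6.69 + 2×2.42 = 11.53 m
R = A/P = 16.19/11.53 = 1.404 m
S = (Q·n / (1·A·R^(2/3)))² = (19.1×0.015 / (1×16.19×1.254))² = 0.0001992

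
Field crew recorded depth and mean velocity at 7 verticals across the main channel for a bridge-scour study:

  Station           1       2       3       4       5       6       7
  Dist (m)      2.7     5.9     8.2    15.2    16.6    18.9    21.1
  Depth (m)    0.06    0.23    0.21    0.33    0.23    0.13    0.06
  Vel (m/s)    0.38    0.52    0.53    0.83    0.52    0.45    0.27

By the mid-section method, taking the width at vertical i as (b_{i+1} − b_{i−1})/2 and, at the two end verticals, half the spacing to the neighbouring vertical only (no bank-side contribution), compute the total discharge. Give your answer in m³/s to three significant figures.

2.40 m³/s

w_1 = (5.9 − 2.7)/2 = 1.6 m; q_1 = 0.38 × 0.06 × 1.6 = 0.03648 m³/s
w_2 = (8.2 − 2.7)/2 = 2.75 m; q_2 = 0.52 × 0.23 × 2.75 = 0.3289 m³/s
w_3 = (15.2 − 5.9)/2 = 4.65 m; q_3 = 0.53 × 0.21 × 4.65 = 0.5175 m³/s
w_4 = (16.6 − 8.2)/2 = 4.2 m; q_4 = 0.83 × 0.33 × 4.2 = 1.150 m³/s
w_5 = (18.9 − 15.2)/2 = 1.85 m; q_5 = 0.52 × 0.23 × 1.85 = 0.2213 m³/s
w_6 = (21.1 − 16.6)/2 = 2.25 m; q_6 = 0.45 × 0.13 × 2.25 = 0.1316 m³/s
w_7 = (21.1 − 18.9)/2 = 1.1 m; q_7 = 0.27 × 0.06 × 1.1 = 0.01782 m³/s
Q = Σ qᵢ = 2.404 m³/s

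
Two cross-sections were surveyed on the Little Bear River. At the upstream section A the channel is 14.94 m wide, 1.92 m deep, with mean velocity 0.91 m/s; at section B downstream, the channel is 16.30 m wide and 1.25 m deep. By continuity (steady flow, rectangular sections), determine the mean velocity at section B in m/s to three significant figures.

1.28 m/s

Q = A₁V₁ = (14.94×1.92) × 0.91 = 26.10 m³/s
A₂ = 16.30 × 1.25 = 20.38 m²
V₂ = Q/A₂ = 26.10/20.38 = 1.281 m/s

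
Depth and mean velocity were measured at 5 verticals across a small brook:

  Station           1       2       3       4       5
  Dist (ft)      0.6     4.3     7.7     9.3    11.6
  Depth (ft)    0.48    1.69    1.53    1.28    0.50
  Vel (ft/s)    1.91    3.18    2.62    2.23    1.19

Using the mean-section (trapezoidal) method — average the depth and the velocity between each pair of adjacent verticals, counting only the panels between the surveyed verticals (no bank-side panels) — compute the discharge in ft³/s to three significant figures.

Panel 1-2: Δb = 3.7 ft, d̄ = (0.48+1.69)/2 = 1.085, v̄ = (1.91+3.18)/2 = 2.545 → q = 3.7×1.085×2.545 = 10.22 ft³/s
Panel 2-3: Δb = 3.4 ft, d̄ = (1.69+1.53)/2 = 1.61, v̄ = (3.18+2.62)/2 = 2.9 → q = 3.4×1.61×2.9 = 15.87 ft³/s
Panel 3-4: Δb = 1.6 ft, d̄ = (1.53+1.28)/2 = 1.405, v̄ = (2.62+2.23)/2 = 2.425 → q = 1.6×1.405×2.425 = 5.451 ft³/s
Panel 4-5: Δb = 2.3 ft, d̄ = (1.28+0.50)/2 = 0.89, v̄ = (2.23+1.19)/2 = 1.71 → q = 2.3×0.89×1.71 = 3.500 ft³/s
Q = Σ q = 35.04 ft³/s

35.0 ft³/s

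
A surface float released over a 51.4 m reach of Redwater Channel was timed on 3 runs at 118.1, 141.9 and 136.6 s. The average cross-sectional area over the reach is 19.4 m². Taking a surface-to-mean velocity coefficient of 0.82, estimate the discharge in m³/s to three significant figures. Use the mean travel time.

t̄ = (118.1 + 141.9 + 136.6) / 3 = 132.2 s
v_surface = L / t̄ = 51.4 / 132.2 = 0.3888 m/s
v_mean = 0.82 × 0.3888 = 0.3188 m/s
Q = A × v_mean = 19.4 × 0.3188 = 6.185 m³/s

6.19 m³/s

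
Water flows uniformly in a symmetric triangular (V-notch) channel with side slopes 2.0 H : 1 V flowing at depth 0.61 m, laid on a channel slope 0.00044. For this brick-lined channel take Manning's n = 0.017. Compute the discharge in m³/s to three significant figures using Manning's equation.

0.386 m³/s

A = z·y² = 2.0×0.61² = 0.7442 m²
P = 2y√(1+z²) = 2×0.61×√(1+2.0²) = 2.728 m
R = A/P = 0.7442/2.728 = 0.2728 m
Q = (1/n)·A·R^(2/3)·S^(1/2) = (1/0.017) × 0.7442 × 0.2728^(2/3) × 0.00044^(1/2) = 0.3862 m³/s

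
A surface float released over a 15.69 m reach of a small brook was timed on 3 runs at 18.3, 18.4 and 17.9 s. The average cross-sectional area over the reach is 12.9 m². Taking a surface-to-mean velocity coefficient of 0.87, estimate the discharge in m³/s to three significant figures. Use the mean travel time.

t̄ = (18.3 + 18.4 + 17.9) / 3 = 18.2 s
v_surface = L / t̄ = 15.69 / 18.2 = 0.8621 m/s
v_mean = 0.87 × 0.8621 = 0.7500 m/s
Q = A × v_mean = 12.9 × 0.7500 = 9.675 m³/s

9.68 m³/s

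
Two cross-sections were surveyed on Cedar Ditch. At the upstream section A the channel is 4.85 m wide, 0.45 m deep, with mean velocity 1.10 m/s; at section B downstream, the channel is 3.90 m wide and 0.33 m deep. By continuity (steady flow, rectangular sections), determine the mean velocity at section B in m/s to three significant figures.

Q = A₁V₁ = (4.85×0.45) × 1.10 = 2.401 m³/s
A₂ = 3.90 × 0.33 = 1.287 m²
V₂ = Q/A₂ = 2.401/1.287 = 1.865 m/s

1.87 m/s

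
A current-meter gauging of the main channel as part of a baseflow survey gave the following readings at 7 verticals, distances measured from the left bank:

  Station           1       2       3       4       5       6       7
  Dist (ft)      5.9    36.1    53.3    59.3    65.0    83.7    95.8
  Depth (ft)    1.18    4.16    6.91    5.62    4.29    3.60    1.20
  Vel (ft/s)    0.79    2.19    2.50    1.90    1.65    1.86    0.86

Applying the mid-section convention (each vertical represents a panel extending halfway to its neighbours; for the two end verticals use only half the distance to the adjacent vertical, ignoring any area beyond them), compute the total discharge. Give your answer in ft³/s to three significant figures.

689 ft³/s

w_1 = (36.1 − 5.9)/2 = 15.1 ft; q_1 = 0.79 × 1.18 × 15.1 = 14.08 ft³/s
w_2 = (53.3 − 5.9)/2 = 23.7 ft; q_2 = 2.19 × 4.16 × 23.7 = 215.9 ft³/s
w_3 = (59.3 − 36.1)/2 = 11.6 ft; q_3 = 2.50 × 6.91 × 11.6 = 200.4 ft³/s
w_4 = (65.0 − 53.3)/2 = 5.85 ft; q_4 = 1.90 × 5.62 × 5.85 = 62.47 ft³/s
w_5 = (83.7 − 59.3)/2 = 12.2 ft; q_5 = 1.65 × 4.29 × 12.2 = 86.36 ft³/s
w_6 = (95.8 − 65.0)/2 = 15.4 ft; q_6 = 1.86 × 3.60 × 15.4 = 103.1 ft³/s
w_7 = (95.8 − 83.7)/2 = 6.05 ft; q_7 = 0.86 × 1.20 × 6.05 = 6.244 ft³/s
Q = Σ qᵢ = 688.6 ft³/s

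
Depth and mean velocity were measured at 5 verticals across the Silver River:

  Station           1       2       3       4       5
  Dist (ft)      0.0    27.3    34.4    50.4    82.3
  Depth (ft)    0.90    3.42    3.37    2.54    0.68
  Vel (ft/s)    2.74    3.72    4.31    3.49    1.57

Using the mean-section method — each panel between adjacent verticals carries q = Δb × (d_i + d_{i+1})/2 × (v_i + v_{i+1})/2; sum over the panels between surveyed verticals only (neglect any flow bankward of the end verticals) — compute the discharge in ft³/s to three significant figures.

602 ft³/s

Panel 1-2: Δb = 27.3 ft, d̄ = (0.90+3.42)/2 = 2.16, v̄ = (2.74+3.72)/2 = 3.23 → q = 27.3×2.16×3.23 = 190.5 ft³/s
Panel 2-3: Δb = 7.1 ft, d̄ = (3.42+3.37)/2 = 3.395, v̄ = (3.72+4.31)/2 = 4.015 → q = 7.1×3.395×4.015 = 96.78 ft³/s
Panel 3-4: Δb = 16 ft, d̄ = (3.37+2.54)/2 = 2.955, v̄ = (4.31+3.49)/2 = 3.9 → q = 16×2.955×3.9 = 184.4 ft³/s
Panel 4-5: Δb = 31.9 ft, d̄ = (2.54+0.68)/2 = 1.61, v̄ = (3.49+1.57)/2 = 2.53 → q = 31.9×1.61×2.53 = 129.9 ft³/s
Q = Σ q = 601.6 ft³/s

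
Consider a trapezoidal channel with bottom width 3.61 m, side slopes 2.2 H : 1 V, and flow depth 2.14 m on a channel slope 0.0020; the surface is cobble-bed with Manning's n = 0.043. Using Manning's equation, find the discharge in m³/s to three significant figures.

A = (b + z·y)·y = (3.61 + 2.2×2.14)×2.14 = 17.80 m²
P = b + 2y√(1+z²) = 3.61 + 2×2.14×√(1+2.2²) = 13.95 m
R = A/P = 17.80/13.95 = 1.276 m
Q = (1/n)·A·R^(2/3)·S^(1/2) = (1/0.043) × 17.80 × 1.276^(2/3) × 0.0020^(1/2) = 21.78 m³/s

21.8 m³/s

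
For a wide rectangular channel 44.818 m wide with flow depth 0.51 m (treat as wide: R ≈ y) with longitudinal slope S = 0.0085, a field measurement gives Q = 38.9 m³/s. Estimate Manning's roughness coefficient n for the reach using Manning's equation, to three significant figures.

0.0346

A = b·y = 44.818 × 0.51 = 22.86 m²
Wide channel: R ≈ y = 0.51 m
n = (1/Q)·A·R^(2/3)·S^(1/2) = (1/38.9) × 22.86 × 0.6383 × 0.09220 = 0.03458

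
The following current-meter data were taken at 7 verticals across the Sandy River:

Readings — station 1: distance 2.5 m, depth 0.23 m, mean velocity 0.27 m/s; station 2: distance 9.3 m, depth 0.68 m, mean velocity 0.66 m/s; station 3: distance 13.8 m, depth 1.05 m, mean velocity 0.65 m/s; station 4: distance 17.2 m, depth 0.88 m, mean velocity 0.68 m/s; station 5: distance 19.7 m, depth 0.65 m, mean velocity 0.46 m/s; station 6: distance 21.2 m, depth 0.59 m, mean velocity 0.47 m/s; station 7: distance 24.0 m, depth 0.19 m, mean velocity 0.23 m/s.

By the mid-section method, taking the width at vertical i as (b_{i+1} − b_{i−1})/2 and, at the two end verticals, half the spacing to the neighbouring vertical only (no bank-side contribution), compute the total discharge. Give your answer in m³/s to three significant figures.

w_1 = (9.3 − 2.5)/2 = 3.4 m; q_1 = 0.27 × 0.23 × 3.4 = 0.2111 m³/s
w_2 = (13.8 − 2.5)/2 = 5.65 m; q_2 = 0.66 × 0.68 × 5.65 = 2.536 m³/s
w_3 = (17.2 − 9.3)/2 = 3.95 m; q_3 = 0.65 × 1.05 × 3.95 = 2.696 m³/s
w_4 = (19.7 − 13.8)/2 = 2.95 m; q_4 = 0.68 × 0.88 × 2.95 = 1.765 m³/s
w_5 = (21.2 − 17.2)/2 = 2 m; q_5 = 0.46 × 0.65 × 2 = 0.5980 m³/s
w_6 = (24.0 − 19.7)/2 = 2.15 m; q_6 = 0.47 × 0.59 × 2.15 = 0.5962 m³/s
w_7 = (24.0 − 21.2)/2 = 1.4 m; q_7 = 0.23 × 0.19 × 1.4 = 0.06118 m³/s
Q = Σ qᵢ = 8.463 m³/s

8.46 m³/s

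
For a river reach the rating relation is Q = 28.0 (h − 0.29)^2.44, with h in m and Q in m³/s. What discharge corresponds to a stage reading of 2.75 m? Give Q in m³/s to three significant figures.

252 m³/s

Q = 28.0 × (2.75 − 0.29)^2.44 = 28.0 × 2.46^2.44 = 251.8 m³/s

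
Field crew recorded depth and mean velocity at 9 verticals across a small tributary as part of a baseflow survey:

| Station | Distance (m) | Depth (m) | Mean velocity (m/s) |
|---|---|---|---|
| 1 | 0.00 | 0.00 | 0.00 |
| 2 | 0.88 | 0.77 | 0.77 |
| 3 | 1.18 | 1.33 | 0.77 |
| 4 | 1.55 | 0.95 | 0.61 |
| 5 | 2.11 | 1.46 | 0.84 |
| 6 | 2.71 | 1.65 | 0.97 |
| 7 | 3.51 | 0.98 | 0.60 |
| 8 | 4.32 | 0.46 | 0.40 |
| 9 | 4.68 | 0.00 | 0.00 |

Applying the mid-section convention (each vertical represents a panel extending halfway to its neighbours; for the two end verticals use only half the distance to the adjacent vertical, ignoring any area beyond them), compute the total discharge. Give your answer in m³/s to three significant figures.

w_2 = (1.18 − 0.00)/2 = 0.59 m; q_2 = 0.77 × 0.77 × 0.59 = 0.3498 m³/s
w_3 = (1.55 − 0.88)/2 = 0.335 m; q_3 = 0.77 × 1.33 × 0.335 = 0.3431 m³/s
w_4 = (2.11 − 1.18)/2 = 0.465 m; q_4 = 0.61 × 0.95 × 0.465 = 0.2695 m³/s
w_5 = (2.71 − 1.55)/2 = 0.58 m; q_5 = 0.84 × 1.46 × 0.58 = 0.7113 m³/s
w_6 = (3.51 − 2.11)/2 = 0.7 m; q_6 = 0.97 × 1.65 × 0.7 = 1.120 m³/s
w_7 = (4.32 − 2.71)/2 = 0.805 m; q_7 = 0.60 × 0.98 × 0.805 = 0.4733 m³/s
w_8 = (4.68 − 3.51)/2 = 0.585 m; q_8 = 0.40 × 0.46 × 0.585 = 0.1076 m³/s
Stations 1, 9 contribute zero (depth or velocity is 0).
Q = Σ qᵢ = 3.375 m³/s

3.37 m³/s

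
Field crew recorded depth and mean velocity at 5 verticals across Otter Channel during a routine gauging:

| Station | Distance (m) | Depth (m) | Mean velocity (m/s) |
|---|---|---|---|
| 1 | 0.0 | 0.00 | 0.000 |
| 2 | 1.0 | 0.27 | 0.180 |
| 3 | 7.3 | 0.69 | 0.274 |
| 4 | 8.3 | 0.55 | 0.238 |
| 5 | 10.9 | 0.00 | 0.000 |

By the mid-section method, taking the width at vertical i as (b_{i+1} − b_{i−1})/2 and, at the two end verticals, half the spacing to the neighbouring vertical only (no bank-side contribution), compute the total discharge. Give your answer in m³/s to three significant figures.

1.10 m³/s

w_2 = (7.3 − 0.0)/2 = 3.65 m; q_2 = 0.180 × 0.27 × 3.65 = 0.1774 m³/s
w_3 = (8.3 − 1.0)/2 = 3.65 m; q_3 = 0.274 × 0.69 × 3.65 = 0.6901 m³/s
w_4 = (10.9 − 7.3)/2 = 1.8 m; q_4 = 0.238 × 0.55 × 1.8 = 0.2356 m³/s
Stations 1, 5 contribute zero (depth or velocity is 0).
Q = Σ qᵢ = 1.103 m³/s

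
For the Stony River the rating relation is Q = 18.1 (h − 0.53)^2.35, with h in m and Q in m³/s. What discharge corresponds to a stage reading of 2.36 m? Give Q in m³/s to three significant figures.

74.9 m³/s

Q = 18.1 × (2.36 − 0.53)^2.35 = 18.1 × 1.83^2.35 = 74.89 m³/s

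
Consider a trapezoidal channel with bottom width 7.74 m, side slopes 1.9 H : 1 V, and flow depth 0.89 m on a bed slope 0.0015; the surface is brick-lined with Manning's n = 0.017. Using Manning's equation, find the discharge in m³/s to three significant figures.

A = (b + z·y)·y = (7.74 + 1.9×0.89)×0.89 = 8.394 m²
P = b + 2y√(1+z²) = 7.74 + 2×0.89×√(1+1.9²) = 11.56 m
R = A/P = 8.394/11.56 = 0.7260 m
Q = (1/n)·A·R^(2/3)·S^(1/2) = (1/0.017) × 8.394 × 0.7260^(2/3) × 0.0015^(1/2) = 15.45 m³/s

15.4 m³/s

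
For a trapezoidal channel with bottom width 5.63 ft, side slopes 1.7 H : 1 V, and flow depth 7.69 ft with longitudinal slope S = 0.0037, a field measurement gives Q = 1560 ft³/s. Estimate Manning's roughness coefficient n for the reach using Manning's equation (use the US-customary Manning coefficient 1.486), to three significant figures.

0.0210

A = (b + z·y)·y = (5.63 + 1.7×7.69)×7.69 = 143.8 ft²
P = b + 2y√(1+z²) = 5.63 + 2×7.69×√(1+1.7²) = 35.96 ft
R = A/P = 143.8/35.96 = 3.999 ft
n = (1.486/Q)·A·R^(2/3)·S^(1/2) = (1.486/1560) × 143.8 × 2.519 × 0.06083 = 0.02100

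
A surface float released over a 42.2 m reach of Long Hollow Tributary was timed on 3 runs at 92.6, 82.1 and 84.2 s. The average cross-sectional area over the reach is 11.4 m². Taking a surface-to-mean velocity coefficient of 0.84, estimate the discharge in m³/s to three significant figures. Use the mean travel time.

4.68 m³/s

t̄ = (92.6 + 82.1 + 84.2) / 3 = 86.3 s
v_surface = L / t̄ = 42.2 / 86.3 = 0.4890 m/s
v_mean = 0.84 × 0.4890 = 0.4108 m/s
Q = A × v_mean = 11.4 × 0.4108 = 4.683 m³/s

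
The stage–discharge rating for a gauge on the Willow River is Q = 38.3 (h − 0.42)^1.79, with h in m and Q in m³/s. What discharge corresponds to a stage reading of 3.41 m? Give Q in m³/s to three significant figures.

Q = 38.3 × (3.41 − 0.42)^1.79 = 38.3 × 2.99^1.79 = 272.1 m³/s

272 m³/s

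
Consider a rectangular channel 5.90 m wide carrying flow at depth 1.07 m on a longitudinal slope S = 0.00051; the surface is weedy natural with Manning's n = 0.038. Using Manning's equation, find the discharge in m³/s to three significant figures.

A = b·y = 5.90 × 1.07 = 6.313 m²
P = b + 2y = 5.90 + 2×1.07 = 8.040 m
R = A/P = 6.313/8.040 = 0.7852 m
Q = (1/n)·A·R^(2/3)·S^(1/2) = (1/0.038) × 6.313 × 0.7852^(2/3) × 0.00051^(1/2) = 3.193 m³/s

3.19 m³/s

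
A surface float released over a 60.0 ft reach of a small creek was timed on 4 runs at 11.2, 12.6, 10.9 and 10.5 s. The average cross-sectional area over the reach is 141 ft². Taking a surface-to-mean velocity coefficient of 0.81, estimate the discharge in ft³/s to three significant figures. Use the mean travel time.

t̄ = (11.2 + 12.6 + 10.9 + 10.5) / 4 = 11.3 s
v_surface = L / t̄ = 60.0 / 11.3 = 5.310 ft/s
v_mean = 0.81 × 5.310 = 4.301 ft/s
Q = A × v_mean = 141 × 4.301 = 606.4 ft³/s

606 ft³/s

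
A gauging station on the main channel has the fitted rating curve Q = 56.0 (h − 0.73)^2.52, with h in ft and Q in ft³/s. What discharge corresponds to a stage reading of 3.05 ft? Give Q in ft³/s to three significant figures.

467 ft³/s

Q = 56.0 × (3.05 − 0.73)^2.52 = 56.0 × 2.32^2.52 = 466.9 ft³/s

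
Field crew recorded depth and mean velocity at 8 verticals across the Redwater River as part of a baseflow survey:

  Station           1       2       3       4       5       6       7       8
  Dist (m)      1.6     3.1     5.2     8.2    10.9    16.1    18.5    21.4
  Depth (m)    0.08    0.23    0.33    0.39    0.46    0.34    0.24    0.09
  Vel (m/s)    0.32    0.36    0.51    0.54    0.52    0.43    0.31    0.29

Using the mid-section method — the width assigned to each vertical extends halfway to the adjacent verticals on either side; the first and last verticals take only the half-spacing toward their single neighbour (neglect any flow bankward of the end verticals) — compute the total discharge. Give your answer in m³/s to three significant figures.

2.93 m³/s

w_1 = (3.1 − 1.6)/2 = 0.75 m; q_1 = 0.32 × 0.08 × 0.75 = 0.01920 m³/s
w_2 = (5.2 − 1.6)/2 = 1.8 m; q_2 = 0.36 × 0.23 × 1.8 = 0.1490 m³/s
w_3 = (8.2 − 3.1)/2 = 2.55 m; q_3 = 0.51 × 0.33 × 2.55 = 0.4292 m³/s
w_4 = (10.9 − 5.2)/2 = 2.85 m; q_4 = 0.54 × 0.39 × 2.85 = 0.6002 m³/s
w_5 = (16.1 − 8.2)/2 = 3.95 m; q_5 = 0.52 × 0.46 × 3.95 = 0.9448 m³/s
w_6 = (18.5 − 10.9)/2 = 3.8 m; q_6 = 0.43 × 0.34 × 3.8 = 0.5556 m³/s
w_7 = (21.4 − 16.1)/2 = 2.65 m; q_7 = 0.31 × 0.24 × 2.65 = 0.1972 m³/s
w_8 = (21.4 − 18.5)/2 = 1.45 m; q_8 = 0.29 × 0.09 × 1.45 = 0.03785 m³/s
Q = Σ qᵢ = 2.933 m³/s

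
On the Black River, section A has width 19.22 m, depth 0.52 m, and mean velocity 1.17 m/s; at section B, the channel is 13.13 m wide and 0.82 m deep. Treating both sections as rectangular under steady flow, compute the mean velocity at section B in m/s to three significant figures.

1.09 m/s

Q = A₁V₁ = (19.22×0.52) × 1.17 = 11.69 m³/s
A₂ = 13.13 × 0.82 = 10.77 m²
V₂ = Q/A₂ = 11.69/10.77 = 1.086 m/s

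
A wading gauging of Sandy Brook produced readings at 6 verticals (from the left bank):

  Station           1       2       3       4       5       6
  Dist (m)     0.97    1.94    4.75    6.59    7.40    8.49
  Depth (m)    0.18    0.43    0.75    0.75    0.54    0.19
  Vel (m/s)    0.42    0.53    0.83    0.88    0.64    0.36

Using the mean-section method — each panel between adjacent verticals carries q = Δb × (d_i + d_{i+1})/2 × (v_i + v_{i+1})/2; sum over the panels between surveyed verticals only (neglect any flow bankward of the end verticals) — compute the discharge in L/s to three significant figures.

3040 L/s

Panel 1-2: Δb = 0.97 m, d̄ = (0.18+0.43)/2 = 0.305, v̄ = (0.42+0.53)/2 = 0.475 → q = 0.97×0.305×0.475 = 0.1405 m³/s
Panel 2-3: Δb = 2.81 m, d̄ = (0.43+0.75)/2 = 0.59, v̄ = (0.53+0.83)/2 = 0.68 → q = 2.81×0.59×0.68 = 1.127 m³/s
Panel 3-4: Δb = 1.84 m, d̄ = (0.75+0.75)/2 = 0.75, v̄ = (0.83+0.88)/2 = 0.855 → q = 1.84×0.75×0.855 = 1.180 m³/s
Panel 4-5: Δb = 0.81 m, d̄ = (0.75+0.54)/2 = 0.645, v̄ = (0.88+0.64)/2 = 0.76 → q = 0.81×0.645×0.76 = 0.3971 m³/s
Panel 5-6: Δb = 1.09 m, d̄ = (0.54+0.19)/2 = 0.365, v̄ = (0.64+0.36)/2 = 0.5 → q = 1.09×0.365×0.5 = 0.1989 m³/s
Q = Σ q = 3.044 m³/s
= 3.044 × 1000 = 3044 L/s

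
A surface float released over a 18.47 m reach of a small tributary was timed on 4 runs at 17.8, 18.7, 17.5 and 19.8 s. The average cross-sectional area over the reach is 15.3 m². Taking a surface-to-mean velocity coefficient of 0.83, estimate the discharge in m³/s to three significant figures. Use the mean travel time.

t̄ = (17.8 + 18.7 + 17.5 + 19.8) / 4 = 18.45 s
v_surface = L / t̄ = 18.47 / 18.45 = 1.001 m/s
v_mean = 0.83 × 1.001 = 0.8309 m/s
Q = A × v_mean = 15.3 × 0.8309 = 12.71 m³/s

12.7 m³/s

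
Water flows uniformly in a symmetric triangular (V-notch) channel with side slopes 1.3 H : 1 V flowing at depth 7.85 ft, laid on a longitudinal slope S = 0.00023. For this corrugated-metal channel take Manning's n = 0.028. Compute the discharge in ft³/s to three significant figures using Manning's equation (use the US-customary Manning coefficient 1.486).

A = z·y² = 1.3×7.85² = 80.11 ft²
P = 2y√(1+z²) = 2×7.85×√(1+1.3²) = 25.75 ft
R = A/P = 80.11/25.75 = 3.111 ft
Q = (1.486/n)·A·R^(2/3)·S^(1/2) = (1.486/0.028) × 80.11 × 3.111^(2/3) × 0.00023^(1/2) = 137.4 ft³/s

137 ft³/s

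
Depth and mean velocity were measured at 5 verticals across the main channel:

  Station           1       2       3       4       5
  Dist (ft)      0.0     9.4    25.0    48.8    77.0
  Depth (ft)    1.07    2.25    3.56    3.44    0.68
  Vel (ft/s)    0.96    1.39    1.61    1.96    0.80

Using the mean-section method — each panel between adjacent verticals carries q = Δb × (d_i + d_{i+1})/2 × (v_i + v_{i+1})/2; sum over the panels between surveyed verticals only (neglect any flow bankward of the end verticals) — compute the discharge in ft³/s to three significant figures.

Panel 1-2: Δb = 9.4 ft, d̄ = (1.07+2.25)/2 = 1.66, v̄ = (0.96+1.39)/2 = 1.175 → q = 9.4×1.66×1.175 = 18.33 ft³/s
Panel 2-3: Δb = 15.6 ft, d̄ = (2.25+3.56)/2 = 2.905, v̄ = (1.39+1.61)/2 = 1.5 → q = 15.6×2.905×1.5 = 67.98 ft³/s
Panel 3-4: Δb = 23.8 ft, d̄ = (3.56+3.44)/2 = 3.5, v̄ = (1.61+1.96)/2 = 1.785 → q = 23.8×3.5×1.785 = 148.7 ft³/s
Panel 4-5: Δb = 28.2 ft, d̄ = (3.44+0.68)/2 = 2.06, v̄ = (1.96+0.80)/2 = 1.38 → q = 28.2×2.06×1.38 = 80.17 ft³/s
Q = Σ q = 315.2 ft³/s

315 ft³/s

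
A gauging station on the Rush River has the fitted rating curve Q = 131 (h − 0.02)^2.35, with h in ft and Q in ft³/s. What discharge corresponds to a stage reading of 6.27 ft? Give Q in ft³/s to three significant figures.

Q = 131 × (6.27 − 0.02)^2.35 = 131 × 6.25^2.35 = 9718 ft³/s

9720 ft³/s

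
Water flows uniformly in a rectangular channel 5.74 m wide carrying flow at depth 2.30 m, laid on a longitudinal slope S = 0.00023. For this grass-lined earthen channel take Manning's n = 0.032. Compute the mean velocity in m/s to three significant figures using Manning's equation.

0.558 m/s

A = b·y = 5.74 × 2.30 = 13.20 m²
P = b + 2y = 5.74 + 2×2.30 = 10.34 m
R = A/P = 13.20/10.34 = 1.277 m
Q = (1/n)·A·R^(2/3)·S^(1/2) = (1/0.032) × 13.20 × 1.277^(2/3) × 0.00023^(1/2) = 7.364 m³/s
V = Q/A = 7.364/13.20 = 0.5578 m/s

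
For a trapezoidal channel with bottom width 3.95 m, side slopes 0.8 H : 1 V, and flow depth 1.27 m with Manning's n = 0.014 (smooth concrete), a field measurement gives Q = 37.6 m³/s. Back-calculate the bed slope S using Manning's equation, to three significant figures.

0.00832

A = (b + z·y)·y = (3.95 + 0.8×1.27)×1.27 = 6.307 m²
P = b + 2y√(1+z²) = 3.95 + 2×1.27×√(1+0.8²) = 7.203 m
R = A/P = 6.307/7.203 = 0.8756 m
S = (Q·n / (1·A·R^(2/3)))² = (37.6×0.014 / (1×6.307×0.9153))² = 0.008316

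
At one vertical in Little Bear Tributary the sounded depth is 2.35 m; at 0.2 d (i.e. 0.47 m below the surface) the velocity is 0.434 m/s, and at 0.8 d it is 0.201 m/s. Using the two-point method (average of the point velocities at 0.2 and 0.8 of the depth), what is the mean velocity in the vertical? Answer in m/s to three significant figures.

0.318 m/s

v̄ = (0.434 + 0.201) / 2 = 0.3175 m/s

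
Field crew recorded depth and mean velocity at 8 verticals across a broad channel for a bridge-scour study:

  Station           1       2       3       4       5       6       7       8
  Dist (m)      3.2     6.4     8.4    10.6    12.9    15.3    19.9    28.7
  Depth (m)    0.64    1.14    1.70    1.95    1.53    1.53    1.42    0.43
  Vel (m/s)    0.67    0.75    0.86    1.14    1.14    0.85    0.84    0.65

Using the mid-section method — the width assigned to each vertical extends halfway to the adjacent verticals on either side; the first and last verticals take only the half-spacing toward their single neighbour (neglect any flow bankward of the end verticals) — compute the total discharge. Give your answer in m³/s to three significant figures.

w_1 = (6.4 − 3.2)/2 = 1.6 m; q_1 = 0.67 × 0.64 × 1.6 = 0.6861 m³/s
w_2 = (8.4 − 3.2)/2 = 2.6 m; q_2 = 0.75 × 1.14 × 2.6 = 2.223 m³/s
w_3 = (10.6 − 6.4)/2 = 2.1 m; q_3 = 0.86 × 1.70 × 2.1 = 3.070 m³/s
w_4 = (12.9 − 8.4)/2 = 2.25 m; q_4 = 1.14 × 1.95 × 2.25 = 5.002 m³/s
w_5 = (15.3 − 10.6)/2 = 2.35 m; q_5 = 1.14 × 1.53 × 2.35 = 4.099 m³/s
w_6 = (19.9 − 12.9)/2 = 3.5 m; q_6 = 0.85 × 1.53 × 3.5 = 4.552 m³/s
w_7 = (28.7 − 15.3)/2 = 6.7 m; q_7 = 0.84 × 1.42 × 6.7 = 7.992 m³/s
w_8 = (28.7 − 19.9)/2 = 4.4 m; q_8 = 0.65 × 0.43 × 4.4 = 1.230 m³/s
Q = Σ qᵢ = 28.85 m³/s

28.9 m³/s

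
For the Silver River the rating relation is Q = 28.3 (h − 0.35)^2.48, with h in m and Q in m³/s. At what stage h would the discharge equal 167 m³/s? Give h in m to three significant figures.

h − h₀ = (Q/C)^(1/b) = (167/28.3)^(1/2.48) = 2.046 m
h = 0.35 + 2.046 = 2.396 m

2.40 m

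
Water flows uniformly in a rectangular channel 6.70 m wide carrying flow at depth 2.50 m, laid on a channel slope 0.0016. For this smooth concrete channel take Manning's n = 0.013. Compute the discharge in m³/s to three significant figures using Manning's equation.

A = b·y = 6.70 × 2.50 = 16.75 m²
P = b + 2y = 6.70 + 2×2.50 = 11.70 m
R = A/P = 16.75/11.70 = 1.432 m
Q = (1/n)·A·R^(2/3)·S^(1/2) = (1/0.013) × 16.75 × 1.432^(2/3) × 0.0016^(1/2) = 65.47 m³/s

65.5 m³/s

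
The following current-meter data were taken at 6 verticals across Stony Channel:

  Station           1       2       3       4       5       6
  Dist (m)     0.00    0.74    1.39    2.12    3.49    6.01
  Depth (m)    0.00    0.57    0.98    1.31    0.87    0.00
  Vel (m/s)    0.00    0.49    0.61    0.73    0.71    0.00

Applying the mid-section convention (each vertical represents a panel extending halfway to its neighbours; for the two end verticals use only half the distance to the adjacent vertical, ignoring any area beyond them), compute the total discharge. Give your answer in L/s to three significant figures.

2810 L/s

w_2 = (1.39 − 0.00)/2 = 0.695 m; q_2 = 0.49 × 0.57 × 0.695 = 0.1941 m³/s
w_3 = (2.12 − 0.74)/2 = 0.69 m; q_3 = 0.61 × 0.98 × 0.69 = 0.4125 m³/s
w_4 = (3.49 − 1.39)/2 = 1.05 m; q_4 = 0.73 × 1.31 × 1.05 = 1.004 m³/s
w_5 = (6.01 − 2.12)/2 = 1.945 m; q_5 = 0.71 × 0.87 × 1.945 = 1.201 m³/s
Stations 1, 6 contribute zero (depth or velocity is 0).
Q = Σ qᵢ = 2.812 m³/s
= 2.812 × 1000 = 2812 L/s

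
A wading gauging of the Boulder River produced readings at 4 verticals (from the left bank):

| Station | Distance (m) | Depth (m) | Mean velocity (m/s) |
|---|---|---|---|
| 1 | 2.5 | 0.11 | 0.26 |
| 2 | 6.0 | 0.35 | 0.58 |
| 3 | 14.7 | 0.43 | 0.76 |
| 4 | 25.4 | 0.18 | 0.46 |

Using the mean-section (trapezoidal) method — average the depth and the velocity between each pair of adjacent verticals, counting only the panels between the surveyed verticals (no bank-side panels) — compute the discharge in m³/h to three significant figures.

Panel 1-2: Δb = 3.5 m, d̄ = (0.11+0.35)/2 = 0.23, v̄ = (0.26+0.58)/2 = 0.42 → q = 3.5×0.23×0.42 = 0.3381 m³/s
Panel 2-3: Δb = 8.7 m, d̄ = (0.35+0.43)/2 = 0.39, v̄ = (0.58+0.76)/2 = 0.67 → q = 8.7×0.39×0.67 = 2.273 m³/s
Panel 3-4: Δb = 10.7 m, d̄ = (0.43+0.18)/2 = 0.305, v̄ = (0.76+0.46)/2 = 0.61 → q = 10.7×0.305×0.61 = 1.991 m³/s
Q = Σ q = 4.602 m³/s
= 4.602 × 3600 = 16570 m³/h

16600 m³/h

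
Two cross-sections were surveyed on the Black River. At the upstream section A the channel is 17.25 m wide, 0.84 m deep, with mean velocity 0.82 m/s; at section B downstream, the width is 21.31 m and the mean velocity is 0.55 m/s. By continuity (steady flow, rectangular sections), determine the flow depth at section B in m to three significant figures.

1.01 m

Q = A₁V₁ = (17.25×0.84) × 0.82 = 11.88 m³/s
d₂ = Q/(b₂ V₂) = 11.88/(21.31×0.55) = 1.014 m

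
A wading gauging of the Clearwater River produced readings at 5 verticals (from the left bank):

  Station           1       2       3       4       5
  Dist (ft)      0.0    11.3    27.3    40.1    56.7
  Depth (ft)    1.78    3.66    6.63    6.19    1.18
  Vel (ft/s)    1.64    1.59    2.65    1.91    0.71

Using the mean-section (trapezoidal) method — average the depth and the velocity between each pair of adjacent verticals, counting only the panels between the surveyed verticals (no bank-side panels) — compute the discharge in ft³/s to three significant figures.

Panel 1-2: Δb = 11.3 ft, d̄ = (1.78+3.66)/2 = 2.72, v̄ = (1.64+1.59)/2 = 1.615 → q = 11.3×2.72×1.615 = 49.64 ft³/s
Panel 2-3: Δb = 16 ft, d̄ = (3.66+6.63)/2 = 5.145, v̄ = (1.59+2.65)/2 = 2.12 → q = 16×5.145×2.12 = 174.5 ft³/s
Panel 3-4: Δb = 12.8 ft, d̄ = (6.63+6.19)/2 = 6.41, v̄ = (2.65+1.91)/2 = 2.28 → q = 12.8×6.41×2.28 = 187.1 ft³/s
Panel 4-5: Δb = 16.6 ft, d̄ = (6.19+1.18)/2 = 3.685, v̄ = (1.91+0.71)/2 = 1.31 → q = 16.6×3.685×1.31 = 80.13 ft³/s
Q = Σ q = 491.4 ft³/s

491 ft³/s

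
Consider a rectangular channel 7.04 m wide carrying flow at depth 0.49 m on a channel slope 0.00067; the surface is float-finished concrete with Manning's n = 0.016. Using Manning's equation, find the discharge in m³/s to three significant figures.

3.18 m³/s

A = b·y = 7.04 × 0.49 = 3.450 m²
P = b + 2y = 7.04 + 2×0.49 = 8.020 m
R = A/P = 3.450/8.020 = 0.4301 m
Q = (1/n)·A·R^(2/3)·S^(1/2) = (1/0.016) × 3.450 × 0.4301^(2/3) × 0.00067^(1/2) = 3.180 m³/s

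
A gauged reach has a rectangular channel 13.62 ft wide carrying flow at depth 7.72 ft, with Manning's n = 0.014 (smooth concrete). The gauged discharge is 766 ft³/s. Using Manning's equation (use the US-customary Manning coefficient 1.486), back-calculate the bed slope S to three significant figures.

A = b·y = 13.62 × 7.72 = 105.1 ft²
P = b + 2y = 13.62 + 2×7.72 = 29.06 ft
R = A/P = 105.1/29.06 = 3.618 ft
S = (Q·n / (1.486·A·R^(2/3)))² = (766×0.014 / (1.486×105.1×2.357))² = 0.0008481

0.000848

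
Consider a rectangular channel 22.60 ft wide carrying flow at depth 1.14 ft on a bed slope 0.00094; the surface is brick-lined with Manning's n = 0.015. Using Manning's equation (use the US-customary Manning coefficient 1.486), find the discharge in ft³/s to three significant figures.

80.1 ft³/s

A = b·y = 22.60 × 1.14 = 25.76 ft²
P = b + 2y = 22.60 + 2×1.14 = 24.88 ft
R = A/P = 25.76/24.88 = 1.036 ft
Q = (1.486/n)·A·R^(2/3)·S^(1/2) = (1.486/0.015) × 25.76 × 1.036^(2/3) × 0.00094^(1/2) = 80.10 ft³/s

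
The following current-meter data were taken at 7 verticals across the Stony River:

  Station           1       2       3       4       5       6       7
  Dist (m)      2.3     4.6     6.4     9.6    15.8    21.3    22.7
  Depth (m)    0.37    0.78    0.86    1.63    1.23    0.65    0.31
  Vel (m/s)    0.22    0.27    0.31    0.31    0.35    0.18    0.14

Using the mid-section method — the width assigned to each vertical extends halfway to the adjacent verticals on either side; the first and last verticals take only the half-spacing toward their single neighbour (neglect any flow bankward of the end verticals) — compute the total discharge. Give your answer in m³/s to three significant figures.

6.52 m³/s

w_1 = (4.6 − 2.3)/2 = 1.15 m; q_1 = 0.22 × 0.37 × 1.15 = 0.09361 m³/s
w_2 = (6.4 − 2.3)/2 = 2.05 m; q_2 = 0.27 × 0.78 × 2.05 = 0.4317 m³/s
w_3 = (9.6 − 4.6)/2 = 2.5 m; q_3 = 0.31 × 0.86 × 2.5 = 0.6665 m³/s
w_4 = (15.8 − 6.4)/2 = 4.7 m; q_4 = 0.31 × 1.63 × 4.7 = 2.375 m³/s
w_5 = (21.3 − 9.6)/2 = 5.85 m; q_5 = 0.35 × 1.23 × 5.85 = 2.518 m³/s
w_6 = (22.7 − 15.8)/2 = 3.45 m; q_6 = 0.18 × 0.65 × 3.45 = 0.4037 m³/s
w_7 = (22.7 − 21.3)/2 = 0.7 m; q_7 = 0.14 × 0.31 × 0.7 = 0.03038 m³/s
Q = Σ qᵢ = 6.519 m³/s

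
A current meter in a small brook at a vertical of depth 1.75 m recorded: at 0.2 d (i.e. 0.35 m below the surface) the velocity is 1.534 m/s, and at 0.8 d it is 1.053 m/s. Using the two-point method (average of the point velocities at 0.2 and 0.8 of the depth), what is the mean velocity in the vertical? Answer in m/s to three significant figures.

v̄ = (1.534 + 1.053) / 2 = 1.294 m/s

1.29 m/s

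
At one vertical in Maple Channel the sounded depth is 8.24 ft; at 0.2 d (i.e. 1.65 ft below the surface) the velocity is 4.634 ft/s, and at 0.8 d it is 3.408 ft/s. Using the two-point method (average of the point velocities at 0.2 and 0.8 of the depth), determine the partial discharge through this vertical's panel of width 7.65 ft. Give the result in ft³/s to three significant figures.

253 ft³/s

v̄ = (4.634 + 3.408) / 2 = 4.021 ft/s
q = v̄ × d × w = 4.021 × 8.24 × 7.65 = 253.5 ft³/s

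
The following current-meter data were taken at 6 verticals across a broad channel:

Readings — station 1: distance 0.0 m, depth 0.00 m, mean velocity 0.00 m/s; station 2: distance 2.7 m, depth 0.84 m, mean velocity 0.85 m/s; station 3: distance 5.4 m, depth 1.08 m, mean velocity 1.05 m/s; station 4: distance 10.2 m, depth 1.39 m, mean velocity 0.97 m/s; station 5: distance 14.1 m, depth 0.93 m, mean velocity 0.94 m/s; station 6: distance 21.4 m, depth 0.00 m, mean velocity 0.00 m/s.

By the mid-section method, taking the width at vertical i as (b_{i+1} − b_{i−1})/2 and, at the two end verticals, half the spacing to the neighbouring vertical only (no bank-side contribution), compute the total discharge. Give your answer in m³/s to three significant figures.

16.9 m³/s

w_2 = (5.4 − 0.0)/2 = 2.7 m; q_2 = 0.85 × 0.84 × 2.7 = 1.928 m³/s
w_3 = (10.2 − 2.7)/2 = 3.75 m; q_3 = 1.05 × 1.08 × 3.75 = 4.253 m³/s
w_4 = (14.1 − 5.4)/2 = 4.35 m; q_4 = 0.97 × 1.39 × 4.35 = 5.865 m³/s
w_5 = (21.4 − 10.2)/2 = 5.6 m; q_5 = 0.94 × 0.93 × 5.6 = 4.896 m³/s
Stations 1, 6 contribute zero (depth or velocity is 0).
Q = Σ qᵢ = 16.94 m³/s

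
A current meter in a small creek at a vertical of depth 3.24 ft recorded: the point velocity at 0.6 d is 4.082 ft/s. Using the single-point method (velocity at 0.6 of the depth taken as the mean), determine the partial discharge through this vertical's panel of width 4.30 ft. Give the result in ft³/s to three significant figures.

56.9 ft³/s

v̄ = v₀.₆ = 4.082 ft/s
q = v̄ × d × w = 4.082 × 3.24 × 4.30 = 56.87 ft³/s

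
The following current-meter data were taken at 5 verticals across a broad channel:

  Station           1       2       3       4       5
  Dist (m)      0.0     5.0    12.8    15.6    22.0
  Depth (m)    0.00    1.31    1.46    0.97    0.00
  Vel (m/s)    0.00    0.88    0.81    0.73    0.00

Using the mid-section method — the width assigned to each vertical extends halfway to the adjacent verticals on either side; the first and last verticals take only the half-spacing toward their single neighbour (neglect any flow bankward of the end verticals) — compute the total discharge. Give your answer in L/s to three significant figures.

16900 L/s

w_2 = (12.8 − 0.0)/2 = 6.4 m; q_2 = 0.88 × 1.31 × 6.4 = 7.378 m³/s
w_3 = (15.6 − 5.0)/2 = 5.3 m; q_3 = 0.81 × 1.46 × 5.3 = 6.268 m³/s
w_4 = (22.0 − 12.8)/2 = 4.6 m; q_4 = 0.73 × 0.97 × 4.6 = 3.257 m³/s
Stations 1, 5 contribute zero (depth or velocity is 0).
Q = Σ qᵢ = 16.90 m³/s
= 16.90 × 1000 = 16900 L/s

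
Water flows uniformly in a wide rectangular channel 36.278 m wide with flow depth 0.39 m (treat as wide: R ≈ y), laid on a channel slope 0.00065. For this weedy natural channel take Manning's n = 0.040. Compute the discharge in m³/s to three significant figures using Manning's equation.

4.81 m³/s

A = b·y = 36.278 × 0.39 = 14.15 m²
Wide channel: R ≈ y = 0.39 m
Q = (1/n)·A·R^(2/3)·S^(1/2) = (1/0.040) × 14.15 × 0.3900^(2/3) × 0.00065^(1/2) = 4.814 m³/s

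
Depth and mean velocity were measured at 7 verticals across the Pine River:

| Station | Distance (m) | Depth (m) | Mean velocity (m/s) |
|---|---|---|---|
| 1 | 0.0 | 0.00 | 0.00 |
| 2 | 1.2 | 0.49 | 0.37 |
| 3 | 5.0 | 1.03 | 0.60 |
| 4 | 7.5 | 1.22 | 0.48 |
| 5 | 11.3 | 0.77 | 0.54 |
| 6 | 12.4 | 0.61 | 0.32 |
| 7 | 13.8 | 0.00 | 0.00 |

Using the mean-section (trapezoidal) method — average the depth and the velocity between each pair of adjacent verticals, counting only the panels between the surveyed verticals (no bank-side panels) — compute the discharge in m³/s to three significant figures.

Panel 1-2: Δb = 1.2 m, d̄ = (0.00+0.49)/2 = 0.245, v̄ = (0.00+0.37)/2 = 0.185 → q = 1.2×0.245×0.185 = 0.05439 m³/s
Panel 2-3: Δb = 3.8 m, d̄ = (0.49+1.03)/2 = 0.76, v̄ = (0.37+0.60)/2 = 0.485 → q = 3.8×0.76×0.485 = 1.401 m³/s
Panel 3-4: Δb = 2.5 m, d̄ = (1.03+1.22)/2 = 1.125, v̄ = (0.60+0.48)/2 = 0.54 → q = 2.5×1.125×0.54 = 1.519 m³/s
Panel 4-5: Δb = 3.8 m, d̄ = (1.22+0.77)/2 = 0.995, v̄ = (0.48+0.54)/2 = 0.51 → q = 3.8×0.995×0.51 = 1.928 m³/s
Panel 5-6: Δb = 1.1 m, d̄ = (0.77+0.61)/2 = 0.69, v̄ = (0.54+0.32)/2 = 0.43 → q = 1.1×0.69×0.43 = 0.3264 m³/s
Panel 6-7: Δb = 1.4 m, d̄ = (0.61+0.00)/2 = 0.305, v̄ = (0.32+0.00)/2 = 0.16 → q = 1.4×0.305×0.16 = 0.06832 m³/s
Q = Σ q = 5.297 m³/s

5.30 m³/s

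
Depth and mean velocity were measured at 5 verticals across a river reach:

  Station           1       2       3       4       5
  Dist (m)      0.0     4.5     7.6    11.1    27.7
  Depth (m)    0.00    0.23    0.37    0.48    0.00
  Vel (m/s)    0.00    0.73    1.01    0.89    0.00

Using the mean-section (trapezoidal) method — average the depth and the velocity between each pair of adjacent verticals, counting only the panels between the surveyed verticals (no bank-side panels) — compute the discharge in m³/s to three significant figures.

4.18 m³/s

Panel 1-2: Δb = 4.5 m, d̄ = (0.00+0.23)/2 = 0.115, v̄ = (0.00+0.73)/2 = 0.365 → q = 4.5×0.115×0.365 = 0.1889 m³/s
Panel 2-3: Δb = 3.1 m, d̄ = (0.23+0.37)/2 = 0.3, v̄ = (0.73+1.01)/2 = 0.87 → q = 3.1×0.3×0.87 = 0.8091 m³/s
Panel 3-4: Δb = 3.5 m, d̄ = (0.37+0.48)/2 = 0.425, v̄ = (1.01+0.89)/2 = 0.95 → q = 3.5×0.425×0.95 = 1.413 m³/s
Panel 4-5: Δb = 16.6 m, d̄ = (0.48+0.00)/2 = 0.24, v̄ = (0.89+0.00)/2 = 0.445 → q = 16.6×0.24×0.445 = 1.773 m³/s
Q = Σ q = 4.184 m³/s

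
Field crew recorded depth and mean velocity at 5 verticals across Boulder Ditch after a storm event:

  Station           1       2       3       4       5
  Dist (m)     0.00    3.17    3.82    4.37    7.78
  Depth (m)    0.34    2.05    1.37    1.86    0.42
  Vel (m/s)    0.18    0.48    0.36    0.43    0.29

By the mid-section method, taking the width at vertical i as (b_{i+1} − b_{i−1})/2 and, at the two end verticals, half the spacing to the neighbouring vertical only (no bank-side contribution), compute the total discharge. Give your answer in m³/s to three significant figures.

4.06 m³/s

w_1 = (3.17 − 0.00)/2 = 1.585 m; q_1 = 0.18 × 0.34 × 1.585 = 0.09700 m³/s
w_2 = (3.82 − 0.00)/2 = 1.91 m; q_2 = 0.48 × 2.05 × 1.91 = 1.879 m³/s
w_3 = (4.37 − 3.17)/2 = 0.6 m; q_3 = 0.36 × 1.37 × 0.6 = 0.2959 m³/s
w_4 = (7.78 − 3.82)/2 = 1.98 m; q_4 = 0.43 × 1.86 × 1.98 = 1.584 m³/s
w_5 = (7.78 − 4.37)/2 = 1.705 m; q_5 = 0.29 × 0.42 × 1.705 = 0.2077 m³/s
Q = Σ qᵢ = 4.064 m³/s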